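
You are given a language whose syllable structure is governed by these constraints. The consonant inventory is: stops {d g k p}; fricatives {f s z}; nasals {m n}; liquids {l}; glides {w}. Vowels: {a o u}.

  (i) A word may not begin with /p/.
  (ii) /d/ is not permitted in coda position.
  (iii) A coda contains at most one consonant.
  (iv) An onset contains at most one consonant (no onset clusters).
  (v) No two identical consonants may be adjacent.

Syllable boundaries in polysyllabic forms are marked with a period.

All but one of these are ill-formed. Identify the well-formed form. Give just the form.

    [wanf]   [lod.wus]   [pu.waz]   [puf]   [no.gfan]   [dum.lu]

[wanf] — violates constraint (iii): syllable 1 coda /nf/ has 2 consonants (> 1) → ill-formed
[lod.wus] — violates constraint (ii): syllable 1 coda contains /d/ → ill-formed
[pu.waz] — violates constraint (i): word begins with /p/ → ill-formed
[puf] — violates constraint (i): word begins with /p/ → ill-formed
[no.gfan] — violates constraint (iv): syllable 2 onset /gf/ has 2 consonants (> 1) → ill-formed
[dum.lu] — σ1 onset /d/, coda /m/ ok; σ2 onset /l/, coda /∅/ ok → well-formed

[dum.lu]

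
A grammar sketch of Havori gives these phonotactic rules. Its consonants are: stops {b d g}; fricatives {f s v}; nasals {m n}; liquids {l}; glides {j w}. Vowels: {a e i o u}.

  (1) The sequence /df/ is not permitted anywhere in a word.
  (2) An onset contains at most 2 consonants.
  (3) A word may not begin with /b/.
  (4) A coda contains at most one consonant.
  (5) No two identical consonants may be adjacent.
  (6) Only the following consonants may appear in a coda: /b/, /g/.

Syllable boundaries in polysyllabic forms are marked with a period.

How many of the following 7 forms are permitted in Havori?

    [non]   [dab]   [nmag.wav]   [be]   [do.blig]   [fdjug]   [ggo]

2

[non] — violates constraint 6: syllable 1 coda contains /n/, which is not a licensed coda consonant → not permitted
[dab] — σ1 onset /d/, coda /b/ ok → permitted
[nmag.wav] — violates constraint 6: syllable 2 coda contains /v/, which is not a licensed coda consonant → not permitted
[be] — violates constraint 3: word begins with /b/ → not permitted
[do.blig] — σ1 onset /d/, coda /∅/ ok; σ2 onset /bl/ (2C), coda /g/ ok → permitted
[fdjug] — violates constraint 2: syllable 1 onset /fdj/ has 3 consonants (> 2) → not permitted
[ggo] — violates constraint 5: adjacent identical consonants /gg/ → not permitted
Permitted: [dab], [do.blig] → 2.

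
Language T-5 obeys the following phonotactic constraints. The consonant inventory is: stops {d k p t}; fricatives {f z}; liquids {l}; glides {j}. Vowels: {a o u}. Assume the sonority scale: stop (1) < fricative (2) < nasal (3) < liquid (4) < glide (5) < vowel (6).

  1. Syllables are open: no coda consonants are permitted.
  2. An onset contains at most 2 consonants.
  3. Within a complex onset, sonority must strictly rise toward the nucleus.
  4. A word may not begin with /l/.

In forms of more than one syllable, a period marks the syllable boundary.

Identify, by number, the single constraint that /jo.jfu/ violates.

/jo.jfu/: syllable 2 onset /jf/: /j/ (glide, 5) → /f/ (fricative, 2) does not rise.
This is a violation of constraint 3: "Within a complex onset, sonority must strictly rise toward the nucleus."
The remaining constraints (1, 2, 4) are satisfied.

3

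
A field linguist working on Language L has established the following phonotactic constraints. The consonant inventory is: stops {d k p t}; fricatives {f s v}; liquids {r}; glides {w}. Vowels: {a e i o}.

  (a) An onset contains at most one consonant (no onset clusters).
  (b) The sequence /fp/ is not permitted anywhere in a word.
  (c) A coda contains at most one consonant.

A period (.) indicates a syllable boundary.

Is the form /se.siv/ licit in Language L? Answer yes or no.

/se.siv/ — σ1 onset /s/, coda /∅/ ok; σ2 onset /s/, coda /v/ ok → licit

yes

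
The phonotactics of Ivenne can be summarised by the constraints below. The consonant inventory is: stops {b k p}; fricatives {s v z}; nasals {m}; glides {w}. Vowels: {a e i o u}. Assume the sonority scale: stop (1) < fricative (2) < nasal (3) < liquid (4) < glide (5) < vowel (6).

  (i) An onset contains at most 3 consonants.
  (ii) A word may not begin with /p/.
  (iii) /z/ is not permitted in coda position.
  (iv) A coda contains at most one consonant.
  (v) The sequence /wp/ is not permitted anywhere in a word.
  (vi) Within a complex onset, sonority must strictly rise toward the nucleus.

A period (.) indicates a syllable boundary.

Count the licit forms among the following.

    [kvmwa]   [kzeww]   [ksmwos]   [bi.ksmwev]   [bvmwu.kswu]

0

[kvmwa] — violates constraint (i): syllable 1 onset /kvmw/ has 4 consonants (> 3) → illicit
[kzeww] — violates constraint (iv): syllable 1 coda /ww/ has 2 consonants (> 1) → illicit
[ksmwos] — violates constraint (i): syllable 1 onset /ksmw/ has 4 consonants (> 3) → illicit
[bi.ksmwev] — violates constraint (i): syllable 2 onset /ksmw/ has 4 consonants (> 3) → illicit
[bvmwu.kswu] — violates constraint (i): syllable 1 onset /bvmw/ has 4 consonants (> 3) → illicit
No form is licit → 0.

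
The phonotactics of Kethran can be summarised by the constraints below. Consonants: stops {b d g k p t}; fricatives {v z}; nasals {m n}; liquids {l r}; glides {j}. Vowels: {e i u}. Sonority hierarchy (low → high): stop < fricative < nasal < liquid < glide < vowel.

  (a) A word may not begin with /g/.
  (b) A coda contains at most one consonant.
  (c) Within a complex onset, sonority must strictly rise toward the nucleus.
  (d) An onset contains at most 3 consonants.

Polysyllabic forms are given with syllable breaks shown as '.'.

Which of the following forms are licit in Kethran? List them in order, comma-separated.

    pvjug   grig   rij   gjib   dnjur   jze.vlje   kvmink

pvjug, rij, dnjur

pvjug — σ1 onset /pvj/ (1→2→5 rises), coda /g/ ok → licit
grig — violates constraint (a): word begins with /g/ → illicit
rij — σ1 onset /r/, coda /j/ ok → licit
gjib — violates constraint (a): word begins with /g/ → illicit
dnjur — σ1 onset /dnj/ (1→3→5 rises), coda /r/ ok → licit
jze.vlje — violates constraint (c): syllable 1 onset /jz/: /j/ (glide, 5) → /z/ (fricative, 2) does not rise → illicit
kvmink — violates constraint (b): syllable 1 coda /nk/ has 2 consonants (> 1) → illicit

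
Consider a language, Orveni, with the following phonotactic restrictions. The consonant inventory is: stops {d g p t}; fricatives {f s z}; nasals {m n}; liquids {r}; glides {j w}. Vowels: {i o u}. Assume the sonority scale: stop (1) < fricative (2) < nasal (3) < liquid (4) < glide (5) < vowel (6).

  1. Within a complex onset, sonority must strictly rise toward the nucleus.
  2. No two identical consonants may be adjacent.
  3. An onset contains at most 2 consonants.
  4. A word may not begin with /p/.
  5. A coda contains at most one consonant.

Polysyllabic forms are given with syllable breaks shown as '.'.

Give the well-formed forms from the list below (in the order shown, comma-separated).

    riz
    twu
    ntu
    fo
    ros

riz — σ1 onset /r/, coda /z/ ok → well-formed
twu — σ1 onset /tw/ (1→5 rises), coda /∅/ ok → well-formed
ntu — violates constraint 1: syllable 1 onset /nt/: /n/ (nasal, 3) → /t/ (stop, 1) does not rise → ill-formed
fo — σ1 onset /f/, coda /∅/ ok → well-formed
ros — σ1 onset /r/, coda /s/ ok → well-formed

riz, twu, fo, ros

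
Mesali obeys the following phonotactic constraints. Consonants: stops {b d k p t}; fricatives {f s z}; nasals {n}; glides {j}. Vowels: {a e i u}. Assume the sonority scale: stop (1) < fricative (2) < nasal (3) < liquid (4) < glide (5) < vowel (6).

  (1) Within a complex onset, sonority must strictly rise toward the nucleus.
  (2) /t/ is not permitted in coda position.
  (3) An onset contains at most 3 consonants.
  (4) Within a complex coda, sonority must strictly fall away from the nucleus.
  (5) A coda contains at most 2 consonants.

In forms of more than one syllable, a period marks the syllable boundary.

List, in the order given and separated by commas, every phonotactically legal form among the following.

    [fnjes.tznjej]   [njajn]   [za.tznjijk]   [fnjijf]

[njajn], [fnjijf]

[fnjes.tznjej] — violates constraint 3: syllable 2 onset /tznj/ has 4 consonants (> 3) → phonotactically illegal
[njajn] — σ1 onset /nj/ (3→5 rises), coda /jn/ (5→3 falls) ok → phonotactically legal
[za.tznjijk] — violates constraint 3: syllable 2 onset /tznj/ has 4 consonants (> 3) → phonotactically illegal
[fnjijf] — σ1 onset /fnj/ (2→3→5 rises), coda /jf/ (5→2 falls) ok → phonotactically legal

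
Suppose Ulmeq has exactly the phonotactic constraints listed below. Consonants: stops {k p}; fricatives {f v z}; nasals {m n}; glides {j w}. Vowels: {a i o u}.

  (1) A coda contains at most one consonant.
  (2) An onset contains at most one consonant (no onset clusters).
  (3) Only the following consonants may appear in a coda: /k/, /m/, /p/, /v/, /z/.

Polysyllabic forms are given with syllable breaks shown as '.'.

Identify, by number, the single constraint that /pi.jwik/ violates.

2

/pi.jwik/: syllable 2 onset /jw/ has 2 consonants (> 1).
This is a violation of constraint 2: "An onset contains at most one consonant (no onset clusters)."
The remaining constraints (1, 3) are satisfied.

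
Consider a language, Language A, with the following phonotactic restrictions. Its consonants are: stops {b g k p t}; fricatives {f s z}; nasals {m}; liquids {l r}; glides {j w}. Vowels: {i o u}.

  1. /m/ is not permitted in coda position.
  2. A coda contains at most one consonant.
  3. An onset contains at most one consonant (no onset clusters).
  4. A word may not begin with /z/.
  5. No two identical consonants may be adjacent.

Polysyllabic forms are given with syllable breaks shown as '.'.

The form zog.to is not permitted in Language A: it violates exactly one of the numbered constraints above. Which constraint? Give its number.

4

zog.to: word begins with /z/.
This is a violation of constraint 4: "A word may not begin with /z/."
The remaining constraints (1, 2, 3, 5) are satisfied.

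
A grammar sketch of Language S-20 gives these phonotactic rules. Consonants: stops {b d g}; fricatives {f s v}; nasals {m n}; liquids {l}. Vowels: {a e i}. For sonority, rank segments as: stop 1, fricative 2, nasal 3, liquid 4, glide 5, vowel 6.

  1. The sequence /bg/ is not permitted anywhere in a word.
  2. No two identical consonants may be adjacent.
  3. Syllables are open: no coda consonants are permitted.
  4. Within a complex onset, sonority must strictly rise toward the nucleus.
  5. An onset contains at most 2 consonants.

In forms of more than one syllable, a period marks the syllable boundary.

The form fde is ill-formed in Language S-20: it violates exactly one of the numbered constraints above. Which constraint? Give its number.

fde: syllable 1 onset /fd/: /f/ (fricative, 2) → /d/ (stop, 1) does not rise.
This is a violation of constraint 4: "Within a complex onset, sonority must strictly rise toward the nucleus."
The remaining constraints (1, 2, 3, 5) are satisfied.

4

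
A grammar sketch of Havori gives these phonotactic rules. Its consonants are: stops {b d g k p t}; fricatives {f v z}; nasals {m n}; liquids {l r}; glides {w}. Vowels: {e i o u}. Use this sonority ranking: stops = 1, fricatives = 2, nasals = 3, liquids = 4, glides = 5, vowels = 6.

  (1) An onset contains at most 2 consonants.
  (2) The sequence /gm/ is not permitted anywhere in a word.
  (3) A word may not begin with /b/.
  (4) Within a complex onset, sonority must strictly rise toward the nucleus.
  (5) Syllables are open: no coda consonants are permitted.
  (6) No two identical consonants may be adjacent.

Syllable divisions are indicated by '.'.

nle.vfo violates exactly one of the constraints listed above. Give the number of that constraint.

nle.vfo: syllable 2 onset /vf/: /v/ (fricative, 2) → /f/ (fricative, 2) does not rise.
This is a violation of constraint 4: "Within a complex onset, sonority must strictly rise toward the nucleus."
The remaining constraints (1, 2, 3, 5, 6) are satisfied.

4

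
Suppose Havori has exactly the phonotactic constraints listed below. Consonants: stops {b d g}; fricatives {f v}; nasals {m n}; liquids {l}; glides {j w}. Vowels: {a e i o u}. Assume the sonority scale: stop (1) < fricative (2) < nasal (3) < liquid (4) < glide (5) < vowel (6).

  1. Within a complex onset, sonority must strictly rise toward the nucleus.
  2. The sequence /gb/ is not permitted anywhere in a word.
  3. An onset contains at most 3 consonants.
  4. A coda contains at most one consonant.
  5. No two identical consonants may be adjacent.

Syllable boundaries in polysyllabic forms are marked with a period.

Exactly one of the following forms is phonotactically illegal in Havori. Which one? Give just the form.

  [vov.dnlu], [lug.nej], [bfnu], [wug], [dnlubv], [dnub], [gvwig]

[dnlubv]

[vov.dnlu] — σ1 onset /v/, coda /v/ ok; σ2 onset /dnl/ (1→3→4 rises), coda /∅/ ok → phonotactically legal
[lug.nej] — σ1 onset /l/, coda /g/ ok; σ2 onset /n/, coda /j/ ok → phonotactically legal
[bfnu] — σ1 onset /bfn/ (1→2→3 rises), coda /∅/ ok → phonotactically legal
[wug] — σ1 onset /w/, coda /g/ ok → phonotactically legal
[dnlubv] — violates constraint 4: syllable 1 coda /bv/ has 2 consonants (> 1) → phonotactically illegal
[dnub] — σ1 onset /dn/ (1→3 rises), coda /b/ ok → phonotactically legal
[gvwig] — σ1 onset /gvw/ (1→2→5 rises), coda /g/ ok → phonotactically legal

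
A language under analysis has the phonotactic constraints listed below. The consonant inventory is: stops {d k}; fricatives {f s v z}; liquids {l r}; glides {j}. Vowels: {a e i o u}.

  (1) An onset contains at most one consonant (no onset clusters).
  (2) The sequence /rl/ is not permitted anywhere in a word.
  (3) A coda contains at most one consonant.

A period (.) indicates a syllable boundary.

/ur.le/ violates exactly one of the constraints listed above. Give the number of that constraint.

/ur.le/: contains banned sequence /rl/.
This is a violation of constraint 2: "The sequence /rl/ is not permitted anywhere in a word."
The remaining constraints (1, 3) are satisfied.

2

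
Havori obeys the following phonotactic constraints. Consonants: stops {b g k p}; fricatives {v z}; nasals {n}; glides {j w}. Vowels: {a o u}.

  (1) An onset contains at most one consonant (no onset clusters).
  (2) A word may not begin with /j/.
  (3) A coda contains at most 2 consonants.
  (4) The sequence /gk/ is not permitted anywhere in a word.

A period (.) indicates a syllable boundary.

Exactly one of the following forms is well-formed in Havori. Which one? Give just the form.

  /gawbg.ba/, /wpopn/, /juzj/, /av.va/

/gawbg.ba/ — violates constraint 3: syllable 1 coda /wbg/ has 3 consonants (> 2) → ill-formed
/wpopn/ — violates constraint 1: syllable 1 onset /wp/ has 2 consonants (> 1) → ill-formed
/juzj/ — violates constraint 2: word begins with /j/ → ill-formed
/av.va/ — σ1 onset /∅/, coda /v/ ok; σ2 onset /v/, coda /∅/ ok → well-formed

/av.va/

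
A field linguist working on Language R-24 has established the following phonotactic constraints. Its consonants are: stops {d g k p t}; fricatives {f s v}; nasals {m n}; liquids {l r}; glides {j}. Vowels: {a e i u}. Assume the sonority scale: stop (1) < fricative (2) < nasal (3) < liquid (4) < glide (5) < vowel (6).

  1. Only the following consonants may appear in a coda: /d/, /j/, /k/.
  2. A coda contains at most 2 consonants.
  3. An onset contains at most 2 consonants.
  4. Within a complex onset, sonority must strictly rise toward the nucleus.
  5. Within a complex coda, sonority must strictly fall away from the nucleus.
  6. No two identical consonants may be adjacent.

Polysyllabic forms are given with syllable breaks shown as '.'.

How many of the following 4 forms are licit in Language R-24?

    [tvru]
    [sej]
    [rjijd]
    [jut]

[tvru] — violates constraint 3: syllable 1 onset /tvr/ has 3 consonants (> 2) → illicit
[sej] — σ1 onset /s/, coda /j/ ok → licit
[rjijd] — σ1 onset /rj/ (4→5 rises), coda /jd/ (5→1 falls) ok → licit
[jut] — violates constraint 1: syllable 1 coda contains /t/, which is not a licensed coda consonant → illicit
Licit: [sej], [rjijd] → 2.

2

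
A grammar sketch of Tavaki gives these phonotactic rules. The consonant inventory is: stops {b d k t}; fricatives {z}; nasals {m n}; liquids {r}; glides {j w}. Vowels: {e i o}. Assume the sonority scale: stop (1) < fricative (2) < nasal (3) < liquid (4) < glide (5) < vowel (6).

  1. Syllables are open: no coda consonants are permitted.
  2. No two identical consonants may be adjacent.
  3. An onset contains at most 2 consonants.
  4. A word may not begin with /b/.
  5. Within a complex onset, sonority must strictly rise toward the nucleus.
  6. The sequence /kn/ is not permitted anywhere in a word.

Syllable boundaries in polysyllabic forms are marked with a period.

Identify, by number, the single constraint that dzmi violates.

3

dzmi: syllable 1 onset /dzm/ has 3 consonants (> 2).
This is a violation of constraint 3: "An onset contains at most 2 consonants."
The remaining constraints (1, 2, 4, 5, 6) are satisfied.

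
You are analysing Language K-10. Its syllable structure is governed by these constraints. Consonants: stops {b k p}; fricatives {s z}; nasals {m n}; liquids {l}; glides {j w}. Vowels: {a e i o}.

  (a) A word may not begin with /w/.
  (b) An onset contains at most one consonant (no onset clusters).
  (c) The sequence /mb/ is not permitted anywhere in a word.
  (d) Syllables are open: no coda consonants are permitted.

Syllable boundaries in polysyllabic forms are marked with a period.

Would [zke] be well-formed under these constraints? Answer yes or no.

no

[zke] — violates constraint (b): syllable 1 onset /zk/ has 2 consonants (> 1) → ill-formed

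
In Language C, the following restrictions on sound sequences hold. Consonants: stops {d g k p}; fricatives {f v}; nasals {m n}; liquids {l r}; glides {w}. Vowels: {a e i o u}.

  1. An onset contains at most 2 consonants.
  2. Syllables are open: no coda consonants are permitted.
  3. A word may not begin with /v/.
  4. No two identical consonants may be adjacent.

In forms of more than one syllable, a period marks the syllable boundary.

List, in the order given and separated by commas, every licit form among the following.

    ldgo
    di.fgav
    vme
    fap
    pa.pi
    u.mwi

pa.pi, u.mwi

ldgo — violates constraint 1: syllable 1 onset /ldg/ has 3 consonants (> 2) → illicit
di.fgav — violates constraint 2: syllable 2 coda /v/ has 1 consonant (> 0) → illicit
vme — violates constraint 3: word begins with /v/ → illicit
fap — violates constraint 2: syllable 1 coda /p/ has 1 consonant (> 0) → illicit
pa.pi — σ1 onset /p/, coda /∅/ ok; σ2 onset /p/, coda /∅/ ok → licit
u.mwi — σ1 onset /∅/, coda /∅/ ok; σ2 onset /mw/ (2C), coda /∅/ ok → licit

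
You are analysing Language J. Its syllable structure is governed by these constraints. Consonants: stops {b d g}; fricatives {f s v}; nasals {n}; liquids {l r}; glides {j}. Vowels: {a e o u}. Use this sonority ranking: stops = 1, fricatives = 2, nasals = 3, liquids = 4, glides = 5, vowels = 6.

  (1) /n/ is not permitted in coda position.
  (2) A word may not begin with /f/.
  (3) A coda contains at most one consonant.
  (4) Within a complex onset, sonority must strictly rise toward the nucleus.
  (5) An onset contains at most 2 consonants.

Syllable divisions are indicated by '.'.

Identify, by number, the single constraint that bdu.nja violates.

bdu.nja: syllable 1 onset /bd/: /b/ (stop, 1) → /d/ (stop, 1) does not rise.
This is a violation of constraint 4: "Within a complex onset, sonority must strictly rise toward the nucleus."
The remaining constraints (1, 2, 3, 5) are satisfied.

4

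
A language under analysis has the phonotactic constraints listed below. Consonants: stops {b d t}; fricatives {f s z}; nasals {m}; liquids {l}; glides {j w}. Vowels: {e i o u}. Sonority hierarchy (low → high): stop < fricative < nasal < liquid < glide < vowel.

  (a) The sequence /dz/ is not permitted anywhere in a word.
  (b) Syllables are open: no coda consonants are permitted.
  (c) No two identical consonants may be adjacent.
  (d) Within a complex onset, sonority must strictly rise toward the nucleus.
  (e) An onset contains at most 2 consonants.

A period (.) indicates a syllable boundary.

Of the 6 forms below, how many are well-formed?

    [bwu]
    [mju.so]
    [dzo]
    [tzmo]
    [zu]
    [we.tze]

[bwu] — σ1 onset /bw/ (1→5 rises), coda /∅/ ok → well-formed
[mju.so] — σ1 onset /mj/ (3→5 rises), coda /∅/ ok; σ2 onset /s/, coda /∅/ ok → well-formed
[dzo] — violates constraint (a): contains banned sequence /dz/ → ill-formed
[tzmo] — violates constraint (e): syllable 1 onset /tzm/ has 3 consonants (> 2) → ill-formed
[zu] — σ1 onset /z/, coda /∅/ ok → well-formed
[we.tze] — σ1 onset /w/, coda /∅/ ok; σ2 onset /tz/ (1→2 rises), coda /∅/ ok → well-formed
Well-formed: [bwu], [mju.so], [zu], [we.tze] → 4.

4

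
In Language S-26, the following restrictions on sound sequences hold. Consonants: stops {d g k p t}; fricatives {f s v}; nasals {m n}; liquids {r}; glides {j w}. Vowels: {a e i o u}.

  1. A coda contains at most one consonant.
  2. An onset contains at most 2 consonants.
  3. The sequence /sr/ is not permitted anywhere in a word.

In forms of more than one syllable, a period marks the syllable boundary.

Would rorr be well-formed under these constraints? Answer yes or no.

no

rorr — violates constraint 1: syllable 1 coda /rr/ has 2 consonants (> 1) → ill-formed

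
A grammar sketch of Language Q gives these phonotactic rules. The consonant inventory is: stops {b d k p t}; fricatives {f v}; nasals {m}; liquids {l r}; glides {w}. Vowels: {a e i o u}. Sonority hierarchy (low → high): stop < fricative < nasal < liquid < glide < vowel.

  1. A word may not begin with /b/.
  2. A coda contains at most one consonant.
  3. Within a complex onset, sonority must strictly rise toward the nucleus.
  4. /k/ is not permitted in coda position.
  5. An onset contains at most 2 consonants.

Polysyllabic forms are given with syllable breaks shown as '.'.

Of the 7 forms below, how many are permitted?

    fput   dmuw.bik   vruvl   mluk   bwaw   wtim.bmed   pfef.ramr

0

fput — violates constraint 3: syllable 1 onset /fp/: /f/ (fricative, 2) → /p/ (stop, 1) does not rise → not permitted
dmuw.bik — violates constraint 4: syllable 2 coda contains /k/ → not permitted
vruvl — violates constraint 2: syllable 1 coda /vl/ has 2 consonants (> 1) → not permitted
mluk — violates constraint 4: syllable 1 coda contains /k/ → not permitted
bwaw — violates constraint 1: word begins with /b/ → not permitted
wtim.bmed — violates constraint 3: syllable 1 onset /wt/: /w/ (glide, 5) → /t/ (stop, 1) does not rise → not permitted
pfef.ramr — violates constraint 2: syllable 2 coda /mr/ has 2 consonants (> 1) → not permitted
No form is permitted → 0.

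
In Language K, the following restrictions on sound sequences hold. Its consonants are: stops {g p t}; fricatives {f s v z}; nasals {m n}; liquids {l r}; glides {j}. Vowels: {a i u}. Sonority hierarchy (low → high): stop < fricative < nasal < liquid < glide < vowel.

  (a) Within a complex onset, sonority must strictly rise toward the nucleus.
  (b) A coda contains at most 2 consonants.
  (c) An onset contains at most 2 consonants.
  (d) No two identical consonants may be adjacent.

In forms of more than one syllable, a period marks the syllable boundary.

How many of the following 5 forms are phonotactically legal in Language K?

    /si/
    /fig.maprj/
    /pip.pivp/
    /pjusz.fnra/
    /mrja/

/si/ — σ1 onset /s/, coda /∅/ ok → phonotactically legal
/fig.maprj/ — violates constraint (b): syllable 2 coda /prj/ has 3 consonants (> 2) → phonotactically illegal
/pip.pivp/ — violates constraint (d): adjacent identical consonants /pp/ → phonotactically illegal
/pjusz.fnra/ — violates constraint (c): syllable 2 onset /fnr/ has 3 consonants (> 2) → phonotactically illegal
/mrja/ — violates constraint (c): syllable 1 onset /mrj/ has 3 consonants (> 2) → phonotactically illegal
Phonotactically legal: /si/ → 1.

1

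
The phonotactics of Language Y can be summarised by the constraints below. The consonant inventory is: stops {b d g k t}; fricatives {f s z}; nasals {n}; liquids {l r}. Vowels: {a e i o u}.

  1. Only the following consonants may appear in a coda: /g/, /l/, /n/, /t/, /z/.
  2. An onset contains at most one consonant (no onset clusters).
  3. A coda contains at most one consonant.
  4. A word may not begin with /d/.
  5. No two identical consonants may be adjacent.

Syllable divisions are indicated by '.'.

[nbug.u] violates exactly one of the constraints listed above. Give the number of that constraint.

[nbug.u]: syllable 1 onset /nb/ has 2 consonants (> 1).
This is a violation of constraint 2: "An onset contains at most one consonant (no onset clusters)."
The remaining constraints (1, 3, 4, 5) are satisfied.

2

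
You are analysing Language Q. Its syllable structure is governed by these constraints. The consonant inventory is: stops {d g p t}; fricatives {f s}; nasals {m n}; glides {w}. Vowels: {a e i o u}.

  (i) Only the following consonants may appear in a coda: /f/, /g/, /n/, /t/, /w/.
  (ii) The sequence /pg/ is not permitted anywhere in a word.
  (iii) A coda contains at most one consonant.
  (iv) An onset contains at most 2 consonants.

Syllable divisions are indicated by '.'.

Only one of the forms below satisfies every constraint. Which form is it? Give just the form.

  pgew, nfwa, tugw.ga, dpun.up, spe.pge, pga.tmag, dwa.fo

dwa.fo

pgew — violates constraint (ii): contains banned sequence /pg/ → phonotactically illegal
nfwa — violates constraint (iv): syllable 1 onset /nfw/ has 3 consonants (> 2) → phonotactically illegal
tugw.ga — violates constraint (iii): syllable 1 coda /gw/ has 2 consonants (> 1) → phonotactically illegal
dpun.up — violates constraint (i): syllable 2 coda contains /p/, which is not a licensed coda consonant → phonotactically illegal
spe.pge — violates constraint (ii): contains banned sequence /pg/ → phonotactically illegal
pga.tmag — violates constraint (ii): contains banned sequence /pg/ → phonotactically illegal
dwa.fo — σ1 onset /dw/ (2C), coda /∅/ ok; σ2 onset /f/, coda /∅/ ok → phonotactically legal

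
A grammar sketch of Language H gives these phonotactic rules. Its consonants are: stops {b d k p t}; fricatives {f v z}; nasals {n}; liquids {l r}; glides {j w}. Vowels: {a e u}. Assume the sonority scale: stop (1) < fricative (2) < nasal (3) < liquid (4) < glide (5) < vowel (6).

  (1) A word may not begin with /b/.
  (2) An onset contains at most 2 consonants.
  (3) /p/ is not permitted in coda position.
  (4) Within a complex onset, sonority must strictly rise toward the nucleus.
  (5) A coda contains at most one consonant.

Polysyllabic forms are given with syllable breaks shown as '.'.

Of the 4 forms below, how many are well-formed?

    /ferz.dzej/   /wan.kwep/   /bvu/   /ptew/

/ferz.dzej/ — violates constraint 5: syllable 1 coda /rz/ has 2 consonants (> 1) → ill-formed
/wan.kwep/ — violates constraint 3: syllable 2 coda contains /p/ → ill-formed
/bvu/ — violates constraint 1: word begins with /b/ → ill-formed
/ptew/ — violates constraint 4: syllable 1 onset /pt/: /p/ (stop, 1) → /t/ (stop, 1) does not rise → ill-formed
No form is well-formed → 0.

0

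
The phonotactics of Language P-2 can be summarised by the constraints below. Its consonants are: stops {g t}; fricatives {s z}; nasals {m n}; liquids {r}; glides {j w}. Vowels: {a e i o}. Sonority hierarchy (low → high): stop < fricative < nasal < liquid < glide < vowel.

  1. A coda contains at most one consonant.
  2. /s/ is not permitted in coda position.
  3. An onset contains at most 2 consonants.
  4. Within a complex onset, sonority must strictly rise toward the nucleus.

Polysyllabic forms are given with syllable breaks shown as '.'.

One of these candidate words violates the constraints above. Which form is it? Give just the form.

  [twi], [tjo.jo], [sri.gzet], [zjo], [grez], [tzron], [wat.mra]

[tzron]

[twi] — σ1 onset /tw/ (1→5 rises), coda /∅/ ok → permitted
[tjo.jo] — σ1 onset /tj/ (1→5 rises), coda /∅/ ok; σ2 onset /j/, coda /∅/ ok → permitted
[sri.gzet] — σ1 onset /sr/ (2→4 rises), coda /∅/ ok; σ2 onset /gz/ (1→2 rises), coda /t/ ok → permitted
[zjo] — σ1 onset /zj/ (2→5 rises), coda /∅/ ok → permitted
[grez] — σ1 onset /gr/ (1→4 rises), coda /z/ ok → permitted
[tzron] — violates constraint 3: syllable 1 onset /tzr/ has 3 consonants (> 2) → not permitted
[wat.mra] — σ1 onset /w/, coda /t/ ok; σ2 onset /mr/ (3→4 rises), coda /∅/ ok → permitted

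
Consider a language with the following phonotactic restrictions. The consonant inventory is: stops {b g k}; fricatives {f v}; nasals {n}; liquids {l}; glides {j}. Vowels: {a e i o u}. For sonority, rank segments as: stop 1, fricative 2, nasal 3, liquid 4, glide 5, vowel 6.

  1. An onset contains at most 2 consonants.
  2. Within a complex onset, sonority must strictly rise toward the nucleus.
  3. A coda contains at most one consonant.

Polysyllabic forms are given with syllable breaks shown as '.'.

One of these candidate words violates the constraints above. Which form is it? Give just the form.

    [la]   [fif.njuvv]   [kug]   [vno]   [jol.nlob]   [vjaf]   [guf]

[la] — σ1 onset /l/, coda /∅/ ok → licit
[fif.njuvv] — violates constraint 3: syllable 2 coda /vv/ has 2 consonants (> 1) → illicit
[kug] — σ1 onset /k/, coda /g/ ok → licit
[vno] — σ1 onset /vn/ (2→3 rises), coda /∅/ ok → licit
[jol.nlob] — σ1 onset /j/, coda /l/ ok; σ2 onset /nl/ (3→4 rises), coda /b/ ok → licit
[vjaf] — σ1 onset /vj/ (2→5 rises), coda /f/ ok → licit
[guf] — σ1 onset /g/, coda /f/ ok → licit

[fif.njuvv]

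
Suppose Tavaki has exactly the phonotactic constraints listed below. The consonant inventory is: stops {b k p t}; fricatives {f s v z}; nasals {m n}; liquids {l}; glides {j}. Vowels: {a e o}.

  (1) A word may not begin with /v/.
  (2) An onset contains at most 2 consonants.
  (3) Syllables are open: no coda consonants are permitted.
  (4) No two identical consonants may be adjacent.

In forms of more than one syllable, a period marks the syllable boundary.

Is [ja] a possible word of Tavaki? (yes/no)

[ja] — σ1 onset /j/, coda /∅/ ok → permitted

yes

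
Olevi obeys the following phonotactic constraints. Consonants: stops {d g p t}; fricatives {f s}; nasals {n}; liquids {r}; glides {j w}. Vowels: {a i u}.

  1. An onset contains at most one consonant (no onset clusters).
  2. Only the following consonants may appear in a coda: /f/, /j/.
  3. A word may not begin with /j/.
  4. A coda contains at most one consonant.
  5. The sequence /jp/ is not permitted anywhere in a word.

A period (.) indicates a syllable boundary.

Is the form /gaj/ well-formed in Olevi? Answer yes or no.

/gaj/ — σ1 onset /g/, coda /j/ ok → well-formed

yes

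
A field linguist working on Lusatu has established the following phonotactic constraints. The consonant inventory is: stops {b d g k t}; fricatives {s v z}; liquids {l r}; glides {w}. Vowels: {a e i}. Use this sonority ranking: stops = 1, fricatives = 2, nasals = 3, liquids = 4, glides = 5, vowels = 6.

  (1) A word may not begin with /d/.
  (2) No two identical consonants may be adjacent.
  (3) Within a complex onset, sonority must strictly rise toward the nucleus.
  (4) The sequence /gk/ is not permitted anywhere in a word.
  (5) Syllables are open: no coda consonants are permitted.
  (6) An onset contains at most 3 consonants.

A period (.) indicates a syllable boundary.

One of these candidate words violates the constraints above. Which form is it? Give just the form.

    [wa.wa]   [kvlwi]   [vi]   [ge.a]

[kvlwi]

[wa.wa] — σ1 onset /w/, coda /∅/ ok; σ2 onset /w/, coda /∅/ ok → licit
[kvlwi] — violates constraint 6: syllable 1 onset /kvlw/ has 4 consonants (> 3) → illicit
[vi] — σ1 onset /v/, coda /∅/ ok → licit
[ge.a] — σ1 onset /g/, coda /∅/ ok; σ2 onset /∅/, coda /∅/ ok → licit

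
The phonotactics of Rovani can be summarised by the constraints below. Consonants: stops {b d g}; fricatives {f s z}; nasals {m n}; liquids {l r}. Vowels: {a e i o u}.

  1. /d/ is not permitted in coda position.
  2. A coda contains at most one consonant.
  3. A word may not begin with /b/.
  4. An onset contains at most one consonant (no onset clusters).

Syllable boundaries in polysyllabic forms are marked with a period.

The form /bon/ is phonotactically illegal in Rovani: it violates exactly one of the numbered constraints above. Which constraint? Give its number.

/bon/: word begins with /b/.
This is a violation of constraint 3: "A word may not begin with /b/."
The remaining constraints (1, 2, 4) are satisfied.

3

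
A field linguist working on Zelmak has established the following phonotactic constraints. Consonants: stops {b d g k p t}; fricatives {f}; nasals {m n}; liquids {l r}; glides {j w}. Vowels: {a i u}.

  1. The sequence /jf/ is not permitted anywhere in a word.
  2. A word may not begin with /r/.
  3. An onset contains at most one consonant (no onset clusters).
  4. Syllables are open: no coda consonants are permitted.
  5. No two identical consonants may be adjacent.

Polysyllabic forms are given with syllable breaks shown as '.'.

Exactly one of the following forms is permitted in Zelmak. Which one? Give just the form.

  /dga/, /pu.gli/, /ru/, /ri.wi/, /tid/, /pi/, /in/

/dga/ — violates constraint 3: syllable 1 onset /dg/ has 2 consonants (> 1) → not permitted
/pu.gli/ — violates constraint 3: syllable 2 onset /gl/ has 2 consonants (> 1) → not permitted
/ru/ — violates constraint 2: word begins with /r/ → not permitted
/ri.wi/ — violates constraint 2: word begins with /r/ → not permitted
/tid/ — violates constraint 4: syllable 1 coda /d/ has 1 consonant (> 0) → not permitted
/pi/ — σ1 onset /p/, coda /∅/ ok → permitted
/in/ — violates constraint 4: syllable 1 coda /n/ has 1 consonant (> 0) → not permitted

/pi/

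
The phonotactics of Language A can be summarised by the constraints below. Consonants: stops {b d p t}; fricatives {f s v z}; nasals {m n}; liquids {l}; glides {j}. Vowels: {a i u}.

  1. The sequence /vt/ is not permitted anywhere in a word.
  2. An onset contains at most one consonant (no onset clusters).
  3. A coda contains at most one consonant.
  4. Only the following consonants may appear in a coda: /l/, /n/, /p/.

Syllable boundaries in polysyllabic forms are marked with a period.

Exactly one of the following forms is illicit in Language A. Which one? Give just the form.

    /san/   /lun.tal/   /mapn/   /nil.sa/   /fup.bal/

/mapn/

/san/ — σ1 onset /s/, coda /n/ ok → licit
/lun.tal/ — σ1 onset /l/, coda /n/ ok; σ2 onset /t/, coda /l/ ok → licit
/mapn/ — violates constraint 3: syllable 1 coda /pn/ has 2 consonants (> 1) → illicit
/nil.sa/ — σ1 onset /n/, coda /l/ ok; σ2 onset /s/, coda /∅/ ok → licit
/fup.bal/ — σ1 onset /f/, coda /p/ ok; σ2 onset /b/, coda /l/ ok → licit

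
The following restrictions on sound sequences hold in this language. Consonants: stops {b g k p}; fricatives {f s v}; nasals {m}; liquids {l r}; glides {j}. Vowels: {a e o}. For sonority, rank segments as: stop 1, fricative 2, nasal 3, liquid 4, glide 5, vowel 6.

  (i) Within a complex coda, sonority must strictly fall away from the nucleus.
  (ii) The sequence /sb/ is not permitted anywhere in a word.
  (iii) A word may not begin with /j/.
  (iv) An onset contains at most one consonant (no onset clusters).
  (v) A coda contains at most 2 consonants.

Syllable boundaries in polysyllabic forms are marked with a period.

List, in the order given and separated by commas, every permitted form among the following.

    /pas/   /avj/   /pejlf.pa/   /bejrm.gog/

/pas/

/pas/ — σ1 onset /p/, coda /s/ ok → permitted
/avj/ — violates constraint (i): syllable 1 coda /vj/: /v/ (fricative, 2) → /j/ (glide, 5) does not fall → not permitted
/pejlf.pa/ — violates constraint (v): syllable 1 coda /jlf/ has 3 consonants (> 2) → not permitted
/bejrm.gog/ — violates constraint (v): syllable 1 coda /jrm/ has 3 consonants (> 2) → not permitted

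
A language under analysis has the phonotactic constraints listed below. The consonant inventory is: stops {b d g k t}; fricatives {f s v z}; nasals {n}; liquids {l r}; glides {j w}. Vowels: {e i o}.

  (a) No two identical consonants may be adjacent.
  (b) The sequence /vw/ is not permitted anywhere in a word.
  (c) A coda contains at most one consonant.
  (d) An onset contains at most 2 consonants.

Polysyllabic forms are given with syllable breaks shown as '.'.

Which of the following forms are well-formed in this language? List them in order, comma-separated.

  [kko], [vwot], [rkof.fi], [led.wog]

[led.wog]

[kko] — violates constraint (a): adjacent identical consonants /kk/ → ill-formed
[vwot] — violates constraint (b): contains banned sequence /vw/ → ill-formed
[rkof.fi] — violates constraint (a): adjacent identical consonants /ff/ → ill-formed
[led.wog] — σ1 onset /l/, coda /d/ ok; σ2 onset /w/, coda /g/ ok → well-formed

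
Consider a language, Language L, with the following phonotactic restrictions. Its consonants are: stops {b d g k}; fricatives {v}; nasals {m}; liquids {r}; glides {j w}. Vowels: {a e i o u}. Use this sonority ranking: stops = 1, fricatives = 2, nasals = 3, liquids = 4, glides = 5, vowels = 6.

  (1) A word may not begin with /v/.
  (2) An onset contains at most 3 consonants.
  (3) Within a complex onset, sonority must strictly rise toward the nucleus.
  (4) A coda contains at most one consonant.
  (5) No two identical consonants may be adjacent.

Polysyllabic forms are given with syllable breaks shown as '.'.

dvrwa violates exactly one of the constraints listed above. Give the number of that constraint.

2

dvrwa: syllable 1 onset /dvrw/ has 4 consonants (> 3).
This is a violation of constraint 2: "An onset contains at most 3 consonants."
The remaining constraints (1, 3, 4, 5) are satisfied.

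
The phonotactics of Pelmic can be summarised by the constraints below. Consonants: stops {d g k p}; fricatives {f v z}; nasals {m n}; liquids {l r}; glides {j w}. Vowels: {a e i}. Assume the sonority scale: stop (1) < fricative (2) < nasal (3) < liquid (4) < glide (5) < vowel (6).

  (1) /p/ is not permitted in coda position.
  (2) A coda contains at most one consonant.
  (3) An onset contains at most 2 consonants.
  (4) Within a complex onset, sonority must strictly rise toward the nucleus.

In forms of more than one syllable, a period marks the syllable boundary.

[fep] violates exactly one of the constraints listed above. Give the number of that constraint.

1

[fep]: syllable 1 coda contains /p/.
This is a violation of constraint 1: "/p/ is not permitted in coda position."
The remaining constraints (2, 3, 4) are satisfied.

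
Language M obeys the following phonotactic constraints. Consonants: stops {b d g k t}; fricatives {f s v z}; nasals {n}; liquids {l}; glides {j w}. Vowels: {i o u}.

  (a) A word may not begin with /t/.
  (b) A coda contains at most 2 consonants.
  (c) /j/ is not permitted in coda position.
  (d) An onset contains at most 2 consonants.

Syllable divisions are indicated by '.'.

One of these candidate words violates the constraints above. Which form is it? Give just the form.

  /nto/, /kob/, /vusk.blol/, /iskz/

/iskz/

/nto/ — σ1 onset /nt/ (2C), coda /∅/ ok → permitted
/kob/ — σ1 onset /k/, coda /b/ ok → permitted
/vusk.blol/ — σ1 onset /v/, coda /sk/ (2C) ok; σ2 onset /bl/ (2C), coda /l/ ok → permitted
/iskz/ — violates constraint (b): syllable 1 coda /skz/ has 3 consonants (> 2) → not permitted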